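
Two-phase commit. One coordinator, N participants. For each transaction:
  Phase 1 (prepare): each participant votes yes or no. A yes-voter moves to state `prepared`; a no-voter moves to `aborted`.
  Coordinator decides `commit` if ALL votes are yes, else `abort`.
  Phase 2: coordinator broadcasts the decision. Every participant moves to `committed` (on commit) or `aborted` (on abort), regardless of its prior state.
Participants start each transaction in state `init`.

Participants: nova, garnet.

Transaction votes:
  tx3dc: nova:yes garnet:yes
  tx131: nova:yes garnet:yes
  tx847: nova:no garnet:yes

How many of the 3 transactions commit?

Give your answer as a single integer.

Answer: 2

Derivation:
tx3dc: all yes -> commit (commits=1)
tx131: all yes -> commit (commits=2)
tx847: no from nova -> abort (commits=2)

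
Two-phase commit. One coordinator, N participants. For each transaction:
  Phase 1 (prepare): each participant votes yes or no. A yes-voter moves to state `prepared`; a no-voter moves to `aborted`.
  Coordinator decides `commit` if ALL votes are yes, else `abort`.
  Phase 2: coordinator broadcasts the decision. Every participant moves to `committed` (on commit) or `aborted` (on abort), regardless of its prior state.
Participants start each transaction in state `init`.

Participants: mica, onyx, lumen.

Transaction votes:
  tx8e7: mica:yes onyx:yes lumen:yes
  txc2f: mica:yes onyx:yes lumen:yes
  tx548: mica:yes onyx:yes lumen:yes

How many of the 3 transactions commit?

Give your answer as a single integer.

Answer: 3

Derivation:
tx8e7: all yes -> commit (commits=1)
txc2f: all yes -> commit (commits=2)
tx548: all yes -> commit (commits=3)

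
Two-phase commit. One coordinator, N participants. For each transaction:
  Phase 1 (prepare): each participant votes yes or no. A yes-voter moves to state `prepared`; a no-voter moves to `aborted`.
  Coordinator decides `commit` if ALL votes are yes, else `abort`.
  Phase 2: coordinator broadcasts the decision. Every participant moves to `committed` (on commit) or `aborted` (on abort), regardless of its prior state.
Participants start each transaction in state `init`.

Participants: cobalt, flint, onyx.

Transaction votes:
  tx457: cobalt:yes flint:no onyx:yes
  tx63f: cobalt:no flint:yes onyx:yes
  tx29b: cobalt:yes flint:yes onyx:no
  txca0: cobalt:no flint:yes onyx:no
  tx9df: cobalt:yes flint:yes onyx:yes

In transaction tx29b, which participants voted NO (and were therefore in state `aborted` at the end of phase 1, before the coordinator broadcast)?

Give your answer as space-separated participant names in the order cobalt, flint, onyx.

Txn tx29b phase 1: cobalt yes -> prepared; flint yes -> prepared; onyx no -> aborted

Answer: onyx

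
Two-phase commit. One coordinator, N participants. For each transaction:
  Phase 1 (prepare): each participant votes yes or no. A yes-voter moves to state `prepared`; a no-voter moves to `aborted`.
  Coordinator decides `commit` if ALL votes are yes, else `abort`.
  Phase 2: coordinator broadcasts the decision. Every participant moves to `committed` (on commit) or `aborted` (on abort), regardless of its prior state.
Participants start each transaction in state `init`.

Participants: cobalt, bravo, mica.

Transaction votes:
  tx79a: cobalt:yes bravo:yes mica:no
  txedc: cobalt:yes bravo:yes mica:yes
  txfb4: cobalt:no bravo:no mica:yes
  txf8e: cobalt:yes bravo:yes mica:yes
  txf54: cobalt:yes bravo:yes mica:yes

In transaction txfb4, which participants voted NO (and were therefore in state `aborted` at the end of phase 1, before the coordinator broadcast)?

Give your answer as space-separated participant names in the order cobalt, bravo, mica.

Answer: cobalt bravo

Derivation:
Txn txfb4 phase 1: cobalt no -> aborted; bravo no -> aborted; mica yes -> prepared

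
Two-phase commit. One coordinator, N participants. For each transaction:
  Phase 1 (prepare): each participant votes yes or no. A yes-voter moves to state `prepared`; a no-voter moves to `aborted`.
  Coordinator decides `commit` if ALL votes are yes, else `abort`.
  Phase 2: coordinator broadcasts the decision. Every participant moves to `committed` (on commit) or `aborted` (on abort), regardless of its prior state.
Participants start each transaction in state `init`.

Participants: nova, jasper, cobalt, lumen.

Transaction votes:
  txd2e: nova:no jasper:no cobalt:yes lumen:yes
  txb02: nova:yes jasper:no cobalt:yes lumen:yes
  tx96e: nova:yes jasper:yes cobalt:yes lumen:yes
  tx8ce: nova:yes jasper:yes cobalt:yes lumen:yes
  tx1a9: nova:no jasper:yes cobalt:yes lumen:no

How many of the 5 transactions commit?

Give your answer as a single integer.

txd2e: no from nova, jasper -> abort (commits=0)
txb02: no from jasper -> abort (commits=0)
tx96e: all yes -> commit (commits=1)
tx8ce: all yes -> commit (commits=2)
tx1a9: no from nova, lumen -> abort (commits=2)

Answer: 2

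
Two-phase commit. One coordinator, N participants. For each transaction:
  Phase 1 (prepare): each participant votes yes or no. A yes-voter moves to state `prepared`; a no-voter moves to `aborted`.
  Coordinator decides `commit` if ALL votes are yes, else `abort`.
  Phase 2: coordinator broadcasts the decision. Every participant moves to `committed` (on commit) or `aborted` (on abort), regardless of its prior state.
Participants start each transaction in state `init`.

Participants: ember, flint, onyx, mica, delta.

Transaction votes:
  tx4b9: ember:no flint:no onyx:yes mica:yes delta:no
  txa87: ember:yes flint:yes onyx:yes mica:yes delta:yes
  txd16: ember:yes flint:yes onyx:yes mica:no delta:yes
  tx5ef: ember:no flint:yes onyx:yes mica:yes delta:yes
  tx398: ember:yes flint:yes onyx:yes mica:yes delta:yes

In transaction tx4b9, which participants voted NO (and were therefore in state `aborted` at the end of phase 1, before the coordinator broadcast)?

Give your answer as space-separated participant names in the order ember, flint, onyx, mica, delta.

Txn tx4b9 phase 1: ember no -> aborted; flint no -> aborted; onyx yes -> prepared; mica yes -> prepared; delta no -> aborted

Answer: ember flint delta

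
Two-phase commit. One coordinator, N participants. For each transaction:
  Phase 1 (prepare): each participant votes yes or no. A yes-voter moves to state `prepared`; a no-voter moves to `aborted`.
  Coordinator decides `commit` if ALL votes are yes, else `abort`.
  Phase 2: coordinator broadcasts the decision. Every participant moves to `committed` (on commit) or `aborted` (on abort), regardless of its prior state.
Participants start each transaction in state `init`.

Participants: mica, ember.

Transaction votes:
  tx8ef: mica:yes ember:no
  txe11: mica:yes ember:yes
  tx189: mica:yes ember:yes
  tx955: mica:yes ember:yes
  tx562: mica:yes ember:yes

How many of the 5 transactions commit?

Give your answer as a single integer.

tx8ef: no from ember -> abort (commits=0)
txe11: all yes -> commit (commits=1)
tx189: all yes -> commit (commits=2)
tx955: all yes -> commit (commits=3)
tx562: all yes -> commit (commits=4)

Answer: 4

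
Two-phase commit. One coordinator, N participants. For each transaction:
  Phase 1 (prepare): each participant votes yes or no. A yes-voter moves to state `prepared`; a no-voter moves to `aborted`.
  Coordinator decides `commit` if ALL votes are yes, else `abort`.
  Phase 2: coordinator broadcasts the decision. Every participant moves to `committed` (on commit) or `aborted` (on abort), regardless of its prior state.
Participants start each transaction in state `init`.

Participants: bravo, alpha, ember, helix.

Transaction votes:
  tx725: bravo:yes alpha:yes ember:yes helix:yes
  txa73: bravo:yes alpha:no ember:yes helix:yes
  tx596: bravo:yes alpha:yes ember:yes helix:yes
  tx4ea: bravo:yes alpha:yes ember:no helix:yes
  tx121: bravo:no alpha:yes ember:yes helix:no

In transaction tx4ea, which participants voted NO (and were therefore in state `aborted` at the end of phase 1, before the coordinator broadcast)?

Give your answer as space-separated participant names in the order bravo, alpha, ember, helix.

Answer: ember

Derivation:
Txn tx4ea phase 1: bravo yes -> prepared; alpha yes -> prepared; ember no -> aborted; helix yes -> prepared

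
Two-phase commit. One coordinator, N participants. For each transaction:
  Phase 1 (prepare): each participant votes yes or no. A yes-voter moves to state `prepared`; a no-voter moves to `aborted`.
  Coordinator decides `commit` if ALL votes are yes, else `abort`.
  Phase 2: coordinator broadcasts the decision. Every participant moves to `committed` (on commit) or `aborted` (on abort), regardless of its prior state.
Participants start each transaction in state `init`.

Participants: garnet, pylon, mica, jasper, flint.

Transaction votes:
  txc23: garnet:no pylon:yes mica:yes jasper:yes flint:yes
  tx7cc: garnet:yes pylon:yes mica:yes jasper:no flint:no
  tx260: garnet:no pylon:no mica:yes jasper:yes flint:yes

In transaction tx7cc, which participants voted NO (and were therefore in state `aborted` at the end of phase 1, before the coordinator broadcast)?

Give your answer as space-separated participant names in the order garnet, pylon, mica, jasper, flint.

Txn tx7cc phase 1: garnet yes -> prepared; pylon yes -> prepared; mica yes -> prepared; jasper no -> aborted; flint no -> aborted

Answer: jasper flint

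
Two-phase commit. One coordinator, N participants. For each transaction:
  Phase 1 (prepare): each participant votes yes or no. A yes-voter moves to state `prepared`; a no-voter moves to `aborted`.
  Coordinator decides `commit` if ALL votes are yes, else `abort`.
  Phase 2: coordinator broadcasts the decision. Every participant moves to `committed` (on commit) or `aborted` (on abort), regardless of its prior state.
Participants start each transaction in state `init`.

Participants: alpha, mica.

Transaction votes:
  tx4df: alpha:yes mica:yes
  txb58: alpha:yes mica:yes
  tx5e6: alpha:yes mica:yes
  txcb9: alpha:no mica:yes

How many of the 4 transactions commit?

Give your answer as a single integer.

Answer: 3

Derivation:
tx4df: all yes -> commit (commits=1)
txb58: all yes -> commit (commits=2)
tx5e6: all yes -> commit (commits=3)
txcb9: no from alpha -> abort (commits=3)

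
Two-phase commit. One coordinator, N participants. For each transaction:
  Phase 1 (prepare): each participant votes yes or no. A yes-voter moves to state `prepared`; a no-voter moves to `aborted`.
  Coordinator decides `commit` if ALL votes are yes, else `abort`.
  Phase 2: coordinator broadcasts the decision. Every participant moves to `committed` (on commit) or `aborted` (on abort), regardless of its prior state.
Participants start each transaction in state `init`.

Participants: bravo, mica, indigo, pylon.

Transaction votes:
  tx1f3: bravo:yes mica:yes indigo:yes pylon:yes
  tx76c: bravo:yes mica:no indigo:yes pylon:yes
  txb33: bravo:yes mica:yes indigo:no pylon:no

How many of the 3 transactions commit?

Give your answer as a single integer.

tx1f3: all yes -> commit (commits=1)
tx76c: no from mica -> abort (commits=1)
txb33: no from indigo, pylon -> abort (commits=1)

Answer: 1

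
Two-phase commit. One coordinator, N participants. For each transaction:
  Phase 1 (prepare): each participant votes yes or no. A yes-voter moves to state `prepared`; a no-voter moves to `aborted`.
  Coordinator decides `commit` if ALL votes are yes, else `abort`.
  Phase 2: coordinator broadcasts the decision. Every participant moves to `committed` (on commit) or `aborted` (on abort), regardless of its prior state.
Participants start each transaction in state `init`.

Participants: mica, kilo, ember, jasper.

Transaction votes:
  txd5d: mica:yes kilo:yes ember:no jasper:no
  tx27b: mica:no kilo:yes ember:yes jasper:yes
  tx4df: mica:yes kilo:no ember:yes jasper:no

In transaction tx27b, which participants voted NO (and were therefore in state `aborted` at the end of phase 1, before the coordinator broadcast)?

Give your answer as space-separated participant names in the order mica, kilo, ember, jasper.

Txn tx27b phase 1: mica no -> aborted; kilo yes -> prepared; ember yes -> prepared; jasper yes -> prepared

Answer: mica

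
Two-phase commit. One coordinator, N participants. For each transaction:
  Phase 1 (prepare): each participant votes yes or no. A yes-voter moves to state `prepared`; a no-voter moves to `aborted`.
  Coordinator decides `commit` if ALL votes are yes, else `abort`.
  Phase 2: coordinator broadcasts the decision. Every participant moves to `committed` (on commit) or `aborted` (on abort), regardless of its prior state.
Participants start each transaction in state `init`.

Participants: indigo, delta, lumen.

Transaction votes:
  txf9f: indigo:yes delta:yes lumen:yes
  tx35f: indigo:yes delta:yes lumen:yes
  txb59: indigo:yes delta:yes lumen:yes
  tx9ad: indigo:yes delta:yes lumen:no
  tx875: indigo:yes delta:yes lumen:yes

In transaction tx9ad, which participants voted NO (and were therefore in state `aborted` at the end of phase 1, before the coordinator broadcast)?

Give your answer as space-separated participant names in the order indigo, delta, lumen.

Answer: lumen

Derivation:
Txn tx9ad phase 1: indigo yes -> prepared; delta yes -> prepared; lumen no -> aborted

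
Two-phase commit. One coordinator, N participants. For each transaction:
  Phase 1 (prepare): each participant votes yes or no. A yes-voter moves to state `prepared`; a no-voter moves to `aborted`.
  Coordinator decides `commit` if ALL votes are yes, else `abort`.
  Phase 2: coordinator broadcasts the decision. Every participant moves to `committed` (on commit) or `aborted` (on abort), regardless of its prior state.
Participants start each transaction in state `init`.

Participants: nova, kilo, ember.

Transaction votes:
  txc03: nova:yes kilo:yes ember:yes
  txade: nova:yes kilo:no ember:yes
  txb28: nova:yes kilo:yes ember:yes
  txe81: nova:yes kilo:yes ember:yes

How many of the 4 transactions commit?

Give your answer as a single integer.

txc03: all yes -> commit (commits=1)
txade: no from kilo -> abort (commits=1)
txb28: all yes -> commit (commits=2)
txe81: all yes -> commit (commits=3)

Answer: 3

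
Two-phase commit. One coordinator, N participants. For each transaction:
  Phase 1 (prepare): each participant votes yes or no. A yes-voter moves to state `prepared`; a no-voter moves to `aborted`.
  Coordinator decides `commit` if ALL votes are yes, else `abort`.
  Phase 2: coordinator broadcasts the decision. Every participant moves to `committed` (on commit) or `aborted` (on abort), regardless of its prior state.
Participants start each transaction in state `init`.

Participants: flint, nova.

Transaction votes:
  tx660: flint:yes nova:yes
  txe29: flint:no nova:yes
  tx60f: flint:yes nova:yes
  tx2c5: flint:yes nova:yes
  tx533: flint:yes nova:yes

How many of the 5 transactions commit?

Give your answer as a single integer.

Answer: 4

Derivation:
tx660: all yes -> commit (commits=1)
txe29: no from flint -> abort (commits=1)
tx60f: all yes -> commit (commits=2)
tx2c5: all yes -> commit (commits=3)
tx533: all yes -> commit (commits=4)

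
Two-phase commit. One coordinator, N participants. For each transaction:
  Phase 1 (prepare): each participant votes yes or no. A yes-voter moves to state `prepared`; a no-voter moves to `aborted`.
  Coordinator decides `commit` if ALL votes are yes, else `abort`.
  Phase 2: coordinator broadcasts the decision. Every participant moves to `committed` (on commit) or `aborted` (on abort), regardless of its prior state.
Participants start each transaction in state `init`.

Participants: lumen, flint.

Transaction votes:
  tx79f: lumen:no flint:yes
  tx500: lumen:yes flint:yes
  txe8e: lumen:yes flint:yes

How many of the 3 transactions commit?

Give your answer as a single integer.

Answer: 2

Derivation:
tx79f: no from lumen -> abort (commits=0)
tx500: all yes -> commit (commits=1)
txe8e: all yes -> commit (commits=2)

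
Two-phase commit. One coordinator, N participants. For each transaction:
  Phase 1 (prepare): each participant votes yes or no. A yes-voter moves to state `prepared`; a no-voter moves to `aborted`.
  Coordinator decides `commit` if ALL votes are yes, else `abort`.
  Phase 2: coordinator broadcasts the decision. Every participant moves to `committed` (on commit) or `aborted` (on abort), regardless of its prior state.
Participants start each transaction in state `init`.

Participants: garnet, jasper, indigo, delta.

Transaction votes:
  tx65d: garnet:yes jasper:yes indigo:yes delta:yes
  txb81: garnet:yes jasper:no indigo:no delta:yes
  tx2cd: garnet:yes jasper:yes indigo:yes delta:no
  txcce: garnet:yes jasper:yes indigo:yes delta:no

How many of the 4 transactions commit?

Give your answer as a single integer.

Answer: 1

Derivation:
tx65d: all yes -> commit (commits=1)
txb81: no from jasper, indigo -> abort (commits=1)
tx2cd: no from delta -> abort (commits=1)
txcce: no from delta -> abort (commits=1)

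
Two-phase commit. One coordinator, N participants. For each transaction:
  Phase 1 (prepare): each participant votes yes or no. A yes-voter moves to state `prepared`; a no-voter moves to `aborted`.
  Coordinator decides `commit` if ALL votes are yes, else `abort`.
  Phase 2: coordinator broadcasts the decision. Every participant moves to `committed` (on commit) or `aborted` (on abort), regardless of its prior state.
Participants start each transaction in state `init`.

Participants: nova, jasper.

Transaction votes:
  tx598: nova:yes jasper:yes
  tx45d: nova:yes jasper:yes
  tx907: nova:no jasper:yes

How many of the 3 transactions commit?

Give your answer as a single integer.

Answer: 2

Derivation:
tx598: all yes -> commit (commits=1)
tx45d: all yes -> commit (commits=2)
tx907: no from nova -> abort (commits=2)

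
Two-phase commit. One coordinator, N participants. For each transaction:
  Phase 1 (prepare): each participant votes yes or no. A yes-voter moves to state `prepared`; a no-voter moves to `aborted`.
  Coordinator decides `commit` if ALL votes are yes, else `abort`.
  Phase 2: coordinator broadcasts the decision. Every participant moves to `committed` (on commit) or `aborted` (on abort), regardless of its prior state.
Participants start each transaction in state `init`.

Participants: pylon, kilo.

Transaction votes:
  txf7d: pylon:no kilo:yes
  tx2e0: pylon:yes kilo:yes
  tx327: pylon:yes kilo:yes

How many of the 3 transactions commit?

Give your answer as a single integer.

txf7d: no from pylon -> abort (commits=0)
tx2e0: all yes -> commit (commits=1)
tx327: all yes -> commit (commits=2)

Answer: 2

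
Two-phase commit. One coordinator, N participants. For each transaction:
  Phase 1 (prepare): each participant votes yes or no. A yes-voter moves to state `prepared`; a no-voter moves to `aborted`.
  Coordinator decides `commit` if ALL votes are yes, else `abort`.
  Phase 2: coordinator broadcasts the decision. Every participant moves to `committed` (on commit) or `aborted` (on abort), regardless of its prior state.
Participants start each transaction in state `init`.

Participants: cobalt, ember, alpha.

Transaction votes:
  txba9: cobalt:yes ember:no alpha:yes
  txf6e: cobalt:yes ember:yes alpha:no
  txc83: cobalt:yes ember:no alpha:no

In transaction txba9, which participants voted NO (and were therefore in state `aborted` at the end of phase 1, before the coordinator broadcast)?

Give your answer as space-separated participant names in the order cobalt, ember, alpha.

Txn txba9 phase 1: cobalt yes -> prepared; ember no -> aborted; alpha yes -> prepared

Answer: ember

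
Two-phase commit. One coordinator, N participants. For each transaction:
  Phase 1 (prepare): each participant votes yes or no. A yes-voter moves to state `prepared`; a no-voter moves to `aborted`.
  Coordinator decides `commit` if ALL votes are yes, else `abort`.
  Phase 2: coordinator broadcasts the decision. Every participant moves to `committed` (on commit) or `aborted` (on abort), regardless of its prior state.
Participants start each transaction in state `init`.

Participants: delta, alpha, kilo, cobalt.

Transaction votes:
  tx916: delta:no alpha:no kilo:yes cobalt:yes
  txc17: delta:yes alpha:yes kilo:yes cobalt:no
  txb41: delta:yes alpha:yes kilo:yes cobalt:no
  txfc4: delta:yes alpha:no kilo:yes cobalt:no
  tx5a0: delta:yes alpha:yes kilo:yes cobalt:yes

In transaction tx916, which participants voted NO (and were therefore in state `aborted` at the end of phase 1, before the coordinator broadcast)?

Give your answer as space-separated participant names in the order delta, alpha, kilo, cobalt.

Answer: delta alpha

Derivation:
Txn tx916 phase 1: delta no -> aborted; alpha no -> aborted; kilo yes -> prepared; cobalt yes -> prepared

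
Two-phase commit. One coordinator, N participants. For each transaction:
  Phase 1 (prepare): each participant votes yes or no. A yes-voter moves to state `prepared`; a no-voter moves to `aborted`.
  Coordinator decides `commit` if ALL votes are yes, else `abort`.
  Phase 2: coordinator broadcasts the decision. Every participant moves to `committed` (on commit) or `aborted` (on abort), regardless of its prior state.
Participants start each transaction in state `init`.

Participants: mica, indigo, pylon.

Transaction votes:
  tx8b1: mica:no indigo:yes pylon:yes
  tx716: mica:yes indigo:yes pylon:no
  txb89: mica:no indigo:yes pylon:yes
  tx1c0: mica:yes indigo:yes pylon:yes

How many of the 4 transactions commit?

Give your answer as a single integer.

tx8b1: no from mica -> abort (commits=0)
tx716: no from pylon -> abort (commits=0)
txb89: no from mica -> abort (commits=0)
tx1c0: all yes -> commit (commits=1)

Answer: 1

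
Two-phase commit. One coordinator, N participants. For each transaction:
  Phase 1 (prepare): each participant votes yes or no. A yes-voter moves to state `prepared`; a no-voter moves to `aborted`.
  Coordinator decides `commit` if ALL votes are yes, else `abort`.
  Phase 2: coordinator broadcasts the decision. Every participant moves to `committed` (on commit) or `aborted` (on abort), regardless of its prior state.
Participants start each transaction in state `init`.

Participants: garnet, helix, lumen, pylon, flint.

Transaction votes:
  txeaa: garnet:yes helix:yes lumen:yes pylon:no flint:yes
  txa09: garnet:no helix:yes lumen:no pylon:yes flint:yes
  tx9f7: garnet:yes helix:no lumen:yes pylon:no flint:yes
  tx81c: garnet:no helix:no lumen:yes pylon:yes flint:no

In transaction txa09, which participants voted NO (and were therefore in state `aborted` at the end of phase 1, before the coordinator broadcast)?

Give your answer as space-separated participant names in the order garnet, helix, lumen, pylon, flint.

Answer: garnet lumen

Derivation:
Txn txa09 phase 1: garnet no -> aborted; helix yes -> prepared; lumen no -> aborted; pylon yes -> prepared; flint yes -> prepared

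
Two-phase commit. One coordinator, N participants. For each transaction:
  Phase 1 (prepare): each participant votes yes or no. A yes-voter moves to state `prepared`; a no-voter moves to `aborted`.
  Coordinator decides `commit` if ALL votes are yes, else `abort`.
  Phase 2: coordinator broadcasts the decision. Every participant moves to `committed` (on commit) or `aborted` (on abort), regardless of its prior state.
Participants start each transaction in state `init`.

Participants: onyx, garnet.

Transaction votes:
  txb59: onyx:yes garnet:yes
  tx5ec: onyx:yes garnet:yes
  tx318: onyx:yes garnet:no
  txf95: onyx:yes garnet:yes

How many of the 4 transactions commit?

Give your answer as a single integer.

Answer: 3

Derivation:
txb59: all yes -> commit (commits=1)
tx5ec: all yes -> commit (commits=2)
tx318: no from garnet -> abort (commits=2)
txf95: all yes -> commit (commits=3)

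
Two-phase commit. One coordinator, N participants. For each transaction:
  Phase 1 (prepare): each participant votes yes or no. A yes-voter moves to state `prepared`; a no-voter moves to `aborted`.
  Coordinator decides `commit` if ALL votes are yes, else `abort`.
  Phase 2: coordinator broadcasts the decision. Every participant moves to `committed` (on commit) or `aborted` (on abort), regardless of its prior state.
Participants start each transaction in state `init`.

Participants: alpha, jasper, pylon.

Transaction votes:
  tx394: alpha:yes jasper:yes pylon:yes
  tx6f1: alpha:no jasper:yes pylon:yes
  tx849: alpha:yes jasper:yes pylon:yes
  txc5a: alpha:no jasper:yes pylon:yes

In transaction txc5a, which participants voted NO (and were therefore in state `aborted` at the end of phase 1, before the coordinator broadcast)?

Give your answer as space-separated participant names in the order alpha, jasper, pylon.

Answer: alpha

Derivation:
Txn txc5a phase 1: alpha no -> aborted; jasper yes -> prepared; pylon yes -> prepared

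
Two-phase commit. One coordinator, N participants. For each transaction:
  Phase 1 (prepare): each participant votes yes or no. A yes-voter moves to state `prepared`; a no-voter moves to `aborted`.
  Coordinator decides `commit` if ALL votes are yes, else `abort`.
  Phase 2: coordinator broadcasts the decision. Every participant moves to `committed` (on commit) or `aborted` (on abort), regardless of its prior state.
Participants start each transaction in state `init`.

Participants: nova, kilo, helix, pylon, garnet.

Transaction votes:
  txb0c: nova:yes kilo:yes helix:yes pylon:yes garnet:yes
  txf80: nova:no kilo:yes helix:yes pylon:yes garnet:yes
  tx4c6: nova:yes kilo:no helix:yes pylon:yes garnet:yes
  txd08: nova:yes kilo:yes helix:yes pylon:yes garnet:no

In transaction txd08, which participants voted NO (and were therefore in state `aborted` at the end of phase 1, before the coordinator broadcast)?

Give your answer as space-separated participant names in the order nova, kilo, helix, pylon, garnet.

Answer: garnet

Derivation:
Txn txd08 phase 1: nova yes -> prepared; kilo yes -> prepared; helix yes -> prepared; pylon yes -> prepared; garnet no -> aborted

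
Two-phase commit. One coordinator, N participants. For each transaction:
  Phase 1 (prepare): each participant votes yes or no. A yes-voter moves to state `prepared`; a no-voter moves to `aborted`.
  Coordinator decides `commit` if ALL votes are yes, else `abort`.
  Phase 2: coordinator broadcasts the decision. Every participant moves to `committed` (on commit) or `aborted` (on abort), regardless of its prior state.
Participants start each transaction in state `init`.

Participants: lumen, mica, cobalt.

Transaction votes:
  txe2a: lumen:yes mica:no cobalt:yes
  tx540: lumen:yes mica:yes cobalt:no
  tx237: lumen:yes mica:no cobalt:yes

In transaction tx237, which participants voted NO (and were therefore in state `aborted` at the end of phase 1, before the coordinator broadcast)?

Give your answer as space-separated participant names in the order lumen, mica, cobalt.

Answer: mica

Derivation:
Txn tx237 phase 1: lumen yes -> prepared; mica no -> aborted; cobalt yes -> prepared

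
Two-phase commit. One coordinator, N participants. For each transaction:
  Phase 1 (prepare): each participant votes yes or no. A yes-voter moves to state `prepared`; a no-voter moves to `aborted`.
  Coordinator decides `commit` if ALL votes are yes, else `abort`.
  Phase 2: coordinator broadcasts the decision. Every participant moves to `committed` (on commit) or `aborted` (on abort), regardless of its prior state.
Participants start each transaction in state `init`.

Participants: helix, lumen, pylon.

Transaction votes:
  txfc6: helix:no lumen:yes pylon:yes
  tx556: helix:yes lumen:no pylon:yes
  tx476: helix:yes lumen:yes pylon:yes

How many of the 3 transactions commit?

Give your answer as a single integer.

Answer: 1

Derivation:
txfc6: no from helix -> abort (commits=0)
tx556: no from lumen -> abort (commits=0)
tx476: all yes -> commit (commits=1)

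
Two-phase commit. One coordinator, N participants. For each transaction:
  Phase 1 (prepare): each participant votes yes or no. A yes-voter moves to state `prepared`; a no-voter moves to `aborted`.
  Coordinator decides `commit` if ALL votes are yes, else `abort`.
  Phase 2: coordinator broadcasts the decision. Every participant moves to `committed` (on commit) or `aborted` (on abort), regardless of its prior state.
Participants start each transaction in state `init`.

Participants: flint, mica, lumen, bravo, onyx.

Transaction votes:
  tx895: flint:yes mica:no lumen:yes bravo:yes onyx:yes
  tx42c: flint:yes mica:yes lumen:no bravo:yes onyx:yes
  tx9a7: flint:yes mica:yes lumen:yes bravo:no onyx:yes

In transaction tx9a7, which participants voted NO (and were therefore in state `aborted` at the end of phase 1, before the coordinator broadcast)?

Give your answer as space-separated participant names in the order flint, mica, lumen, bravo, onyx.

Txn tx9a7 phase 1: flint yes -> prepared; mica yes -> prepared; lumen yes -> prepared; bravo no -> aborted; onyx yes -> prepared

Answer: bravo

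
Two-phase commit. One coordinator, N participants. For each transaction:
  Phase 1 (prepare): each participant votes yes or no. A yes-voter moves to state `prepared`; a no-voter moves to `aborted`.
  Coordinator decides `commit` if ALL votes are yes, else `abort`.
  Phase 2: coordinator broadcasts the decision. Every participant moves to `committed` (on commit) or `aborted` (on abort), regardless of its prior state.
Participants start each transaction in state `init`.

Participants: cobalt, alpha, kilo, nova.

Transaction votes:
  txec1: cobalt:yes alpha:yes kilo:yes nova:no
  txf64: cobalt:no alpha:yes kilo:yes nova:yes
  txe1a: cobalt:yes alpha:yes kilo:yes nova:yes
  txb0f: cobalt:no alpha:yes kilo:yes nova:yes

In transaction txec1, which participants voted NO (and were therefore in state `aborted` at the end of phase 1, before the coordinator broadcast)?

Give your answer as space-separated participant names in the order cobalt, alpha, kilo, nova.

Txn txec1 phase 1: cobalt yes -> prepared; alpha yes -> prepared; kilo yes -> prepared; nova no -> aborted

Answer: nova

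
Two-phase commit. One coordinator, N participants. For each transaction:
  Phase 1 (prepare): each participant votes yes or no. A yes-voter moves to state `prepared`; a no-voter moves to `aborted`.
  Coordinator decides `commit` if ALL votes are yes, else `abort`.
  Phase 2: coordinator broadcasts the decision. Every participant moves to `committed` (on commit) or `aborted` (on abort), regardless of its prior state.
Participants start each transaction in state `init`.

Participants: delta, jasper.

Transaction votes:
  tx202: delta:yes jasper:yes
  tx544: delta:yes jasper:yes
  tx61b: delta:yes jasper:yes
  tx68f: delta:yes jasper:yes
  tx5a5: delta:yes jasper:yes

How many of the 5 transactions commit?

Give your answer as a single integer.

tx202: all yes -> commit (commits=1)
tx544: all yes -> commit (commits=2)
tx61b: all yes -> commit (commits=3)
tx68f: all yes -> commit (commits=4)
tx5a5: all yes -> commit (commits=5)

Answer: 5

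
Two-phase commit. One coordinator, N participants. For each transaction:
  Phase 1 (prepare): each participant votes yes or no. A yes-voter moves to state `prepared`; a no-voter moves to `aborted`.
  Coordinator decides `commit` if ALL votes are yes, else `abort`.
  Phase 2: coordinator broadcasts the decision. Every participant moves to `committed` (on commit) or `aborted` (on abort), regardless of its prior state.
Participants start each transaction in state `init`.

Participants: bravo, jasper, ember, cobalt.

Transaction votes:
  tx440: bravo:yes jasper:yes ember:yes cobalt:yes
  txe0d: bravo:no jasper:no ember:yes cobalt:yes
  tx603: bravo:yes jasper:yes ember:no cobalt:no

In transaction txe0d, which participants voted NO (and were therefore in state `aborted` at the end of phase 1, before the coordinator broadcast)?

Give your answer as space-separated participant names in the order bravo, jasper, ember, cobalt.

Txn txe0d phase 1: bravo no -> aborted; jasper no -> aborted; ember yes -> prepared; cobalt yes -> prepared

Answer: bravo jasper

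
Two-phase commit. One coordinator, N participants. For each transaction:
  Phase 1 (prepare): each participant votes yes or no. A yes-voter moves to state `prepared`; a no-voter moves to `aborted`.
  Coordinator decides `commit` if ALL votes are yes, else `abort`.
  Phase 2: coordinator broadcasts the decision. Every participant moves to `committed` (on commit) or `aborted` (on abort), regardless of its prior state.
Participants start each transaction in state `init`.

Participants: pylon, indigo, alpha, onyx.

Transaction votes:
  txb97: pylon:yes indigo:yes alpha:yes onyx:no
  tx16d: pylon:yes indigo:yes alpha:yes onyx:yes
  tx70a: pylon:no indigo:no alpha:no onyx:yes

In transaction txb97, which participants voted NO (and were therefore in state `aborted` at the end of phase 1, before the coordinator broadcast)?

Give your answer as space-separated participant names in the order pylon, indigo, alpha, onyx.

Txn txb97 phase 1: pylon yes -> prepared; indigo yes -> prepared; alpha yes -> prepared; onyx no -> aborted

Answer: onyx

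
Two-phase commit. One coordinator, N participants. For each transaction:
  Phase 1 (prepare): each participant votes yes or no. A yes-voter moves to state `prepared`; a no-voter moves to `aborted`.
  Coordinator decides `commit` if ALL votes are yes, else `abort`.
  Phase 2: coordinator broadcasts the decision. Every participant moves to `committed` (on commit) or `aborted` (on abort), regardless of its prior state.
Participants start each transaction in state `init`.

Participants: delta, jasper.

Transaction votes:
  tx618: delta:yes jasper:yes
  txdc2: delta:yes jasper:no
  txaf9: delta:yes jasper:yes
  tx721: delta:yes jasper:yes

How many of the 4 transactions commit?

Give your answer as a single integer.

Answer: 3

Derivation:
tx618: all yes -> commit (commits=1)
txdc2: no from jasper -> abort (commits=1)
txaf9: all yes -> commit (commits=2)
tx721: all yes -> commit (commits=3)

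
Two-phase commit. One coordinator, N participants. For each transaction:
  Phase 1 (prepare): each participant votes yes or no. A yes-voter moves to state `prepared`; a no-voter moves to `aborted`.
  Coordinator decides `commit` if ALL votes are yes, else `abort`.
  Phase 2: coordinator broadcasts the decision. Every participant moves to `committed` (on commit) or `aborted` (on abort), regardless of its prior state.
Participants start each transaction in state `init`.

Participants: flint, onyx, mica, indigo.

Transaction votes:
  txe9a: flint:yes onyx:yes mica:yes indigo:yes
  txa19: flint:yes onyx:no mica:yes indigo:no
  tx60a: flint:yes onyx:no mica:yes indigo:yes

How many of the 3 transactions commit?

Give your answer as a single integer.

txe9a: all yes -> commit (commits=1)
txa19: no from onyx, indigo -> abort (commits=1)
tx60a: no from onyx -> abort (commits=1)

Answer: 1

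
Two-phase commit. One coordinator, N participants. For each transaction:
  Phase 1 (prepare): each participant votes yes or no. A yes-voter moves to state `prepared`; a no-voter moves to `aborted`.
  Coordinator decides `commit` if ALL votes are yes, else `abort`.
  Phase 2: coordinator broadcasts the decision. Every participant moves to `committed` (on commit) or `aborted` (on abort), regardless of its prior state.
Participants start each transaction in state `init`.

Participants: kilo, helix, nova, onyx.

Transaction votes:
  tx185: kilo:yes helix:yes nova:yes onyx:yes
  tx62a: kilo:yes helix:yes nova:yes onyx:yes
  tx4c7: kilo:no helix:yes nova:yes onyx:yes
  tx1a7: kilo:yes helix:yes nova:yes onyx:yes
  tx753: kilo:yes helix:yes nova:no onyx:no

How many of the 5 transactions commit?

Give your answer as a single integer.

Answer: 3

Derivation:
tx185: all yes -> commit (commits=1)
tx62a: all yes -> commit (commits=2)
tx4c7: no from kilo -> abort (commits=2)
tx1a7: all yes -> commit (commits=3)
tx753: no from nova, onyx -> abort (commits=3)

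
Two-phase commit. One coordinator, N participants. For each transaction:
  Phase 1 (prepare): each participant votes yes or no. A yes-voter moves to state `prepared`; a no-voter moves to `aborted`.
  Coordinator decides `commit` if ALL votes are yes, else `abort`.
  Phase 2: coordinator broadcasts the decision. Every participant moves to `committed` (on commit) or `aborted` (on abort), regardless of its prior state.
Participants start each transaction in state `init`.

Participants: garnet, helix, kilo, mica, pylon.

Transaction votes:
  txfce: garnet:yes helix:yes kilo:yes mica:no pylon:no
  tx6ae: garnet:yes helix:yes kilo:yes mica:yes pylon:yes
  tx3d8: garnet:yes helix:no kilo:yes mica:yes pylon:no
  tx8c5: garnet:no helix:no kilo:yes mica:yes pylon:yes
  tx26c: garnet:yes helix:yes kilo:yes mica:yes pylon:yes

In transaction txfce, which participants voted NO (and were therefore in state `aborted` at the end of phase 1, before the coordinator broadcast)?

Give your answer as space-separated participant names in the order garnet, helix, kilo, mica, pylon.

Answer: mica pylon

Derivation:
Txn txfce phase 1: garnet yes -> prepared; helix yes -> prepared; kilo yes -> prepared; mica no -> aborted; pylon no -> aborted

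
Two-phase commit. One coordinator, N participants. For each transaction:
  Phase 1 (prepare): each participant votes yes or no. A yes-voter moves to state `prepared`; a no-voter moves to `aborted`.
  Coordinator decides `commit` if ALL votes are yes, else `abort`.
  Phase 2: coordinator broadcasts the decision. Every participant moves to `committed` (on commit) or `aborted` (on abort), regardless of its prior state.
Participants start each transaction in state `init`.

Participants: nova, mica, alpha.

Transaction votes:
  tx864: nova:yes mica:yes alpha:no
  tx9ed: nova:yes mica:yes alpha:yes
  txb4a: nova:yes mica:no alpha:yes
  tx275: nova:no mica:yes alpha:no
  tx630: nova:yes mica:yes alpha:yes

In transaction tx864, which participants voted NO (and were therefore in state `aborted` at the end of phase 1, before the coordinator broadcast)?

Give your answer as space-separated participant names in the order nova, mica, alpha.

Txn tx864 phase 1: nova yes -> prepared; mica yes -> prepared; alpha no -> aborted

Answer: alpha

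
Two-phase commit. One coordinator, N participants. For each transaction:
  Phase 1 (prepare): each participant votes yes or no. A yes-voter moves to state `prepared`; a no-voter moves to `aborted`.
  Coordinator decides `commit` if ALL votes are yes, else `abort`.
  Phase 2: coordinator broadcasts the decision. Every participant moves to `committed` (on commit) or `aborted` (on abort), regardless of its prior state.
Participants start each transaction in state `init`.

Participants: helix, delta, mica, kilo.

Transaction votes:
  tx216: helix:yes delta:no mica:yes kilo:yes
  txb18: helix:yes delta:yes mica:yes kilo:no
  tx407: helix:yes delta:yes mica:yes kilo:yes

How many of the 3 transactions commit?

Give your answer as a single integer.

tx216: no from delta -> abort (commits=0)
txb18: no from kilo -> abort (commits=0)
tx407: all yes -> commit (commits=1)

Answer: 1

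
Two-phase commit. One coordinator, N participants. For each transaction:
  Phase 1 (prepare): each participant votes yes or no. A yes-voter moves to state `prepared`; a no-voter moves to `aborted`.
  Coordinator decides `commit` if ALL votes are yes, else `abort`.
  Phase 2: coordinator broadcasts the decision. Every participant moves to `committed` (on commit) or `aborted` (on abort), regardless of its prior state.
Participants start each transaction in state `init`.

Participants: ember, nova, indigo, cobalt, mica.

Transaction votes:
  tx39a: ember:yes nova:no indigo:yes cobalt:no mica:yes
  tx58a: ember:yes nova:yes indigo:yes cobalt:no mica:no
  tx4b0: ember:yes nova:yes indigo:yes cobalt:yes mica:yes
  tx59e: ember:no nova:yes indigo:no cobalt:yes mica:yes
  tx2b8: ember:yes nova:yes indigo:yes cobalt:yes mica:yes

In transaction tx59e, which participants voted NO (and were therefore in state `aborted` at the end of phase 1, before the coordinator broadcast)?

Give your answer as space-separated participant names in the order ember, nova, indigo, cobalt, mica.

Answer: ember indigo

Derivation:
Txn tx59e phase 1: ember no -> aborted; nova yes -> prepared; indigo no -> aborted; cobalt yes -> prepared; mica yes -> prepared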